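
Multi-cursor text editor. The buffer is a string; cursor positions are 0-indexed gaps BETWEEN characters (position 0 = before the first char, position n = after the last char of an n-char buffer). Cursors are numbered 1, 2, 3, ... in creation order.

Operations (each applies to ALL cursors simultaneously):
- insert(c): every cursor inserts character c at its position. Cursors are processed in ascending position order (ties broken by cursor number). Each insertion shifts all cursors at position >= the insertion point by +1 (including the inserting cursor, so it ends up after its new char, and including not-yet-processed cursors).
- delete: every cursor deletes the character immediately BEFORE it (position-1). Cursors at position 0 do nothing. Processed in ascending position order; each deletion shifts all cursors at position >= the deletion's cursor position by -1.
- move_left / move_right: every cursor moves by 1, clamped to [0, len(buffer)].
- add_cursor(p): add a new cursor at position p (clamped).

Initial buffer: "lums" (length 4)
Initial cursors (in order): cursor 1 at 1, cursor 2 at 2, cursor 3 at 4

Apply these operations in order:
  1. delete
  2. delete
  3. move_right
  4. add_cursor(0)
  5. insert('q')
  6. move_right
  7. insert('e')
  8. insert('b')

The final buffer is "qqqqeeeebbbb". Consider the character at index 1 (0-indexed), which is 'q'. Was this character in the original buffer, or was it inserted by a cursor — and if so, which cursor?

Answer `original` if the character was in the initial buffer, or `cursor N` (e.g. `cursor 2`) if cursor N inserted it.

Answer: cursor 2

Derivation:
After op 1 (delete): buffer="m" (len 1), cursors c1@0 c2@0 c3@1, authorship .
After op 2 (delete): buffer="" (len 0), cursors c1@0 c2@0 c3@0, authorship 
After op 3 (move_right): buffer="" (len 0), cursors c1@0 c2@0 c3@0, authorship 
After op 4 (add_cursor(0)): buffer="" (len 0), cursors c1@0 c2@0 c3@0 c4@0, authorship 
After op 5 (insert('q')): buffer="qqqq" (len 4), cursors c1@4 c2@4 c3@4 c4@4, authorship 1234
After op 6 (move_right): buffer="qqqq" (len 4), cursors c1@4 c2@4 c3@4 c4@4, authorship 1234
After op 7 (insert('e')): buffer="qqqqeeee" (len 8), cursors c1@8 c2@8 c3@8 c4@8, authorship 12341234
After op 8 (insert('b')): buffer="qqqqeeeebbbb" (len 12), cursors c1@12 c2@12 c3@12 c4@12, authorship 123412341234
Authorship (.=original, N=cursor N): 1 2 3 4 1 2 3 4 1 2 3 4
Index 1: author = 2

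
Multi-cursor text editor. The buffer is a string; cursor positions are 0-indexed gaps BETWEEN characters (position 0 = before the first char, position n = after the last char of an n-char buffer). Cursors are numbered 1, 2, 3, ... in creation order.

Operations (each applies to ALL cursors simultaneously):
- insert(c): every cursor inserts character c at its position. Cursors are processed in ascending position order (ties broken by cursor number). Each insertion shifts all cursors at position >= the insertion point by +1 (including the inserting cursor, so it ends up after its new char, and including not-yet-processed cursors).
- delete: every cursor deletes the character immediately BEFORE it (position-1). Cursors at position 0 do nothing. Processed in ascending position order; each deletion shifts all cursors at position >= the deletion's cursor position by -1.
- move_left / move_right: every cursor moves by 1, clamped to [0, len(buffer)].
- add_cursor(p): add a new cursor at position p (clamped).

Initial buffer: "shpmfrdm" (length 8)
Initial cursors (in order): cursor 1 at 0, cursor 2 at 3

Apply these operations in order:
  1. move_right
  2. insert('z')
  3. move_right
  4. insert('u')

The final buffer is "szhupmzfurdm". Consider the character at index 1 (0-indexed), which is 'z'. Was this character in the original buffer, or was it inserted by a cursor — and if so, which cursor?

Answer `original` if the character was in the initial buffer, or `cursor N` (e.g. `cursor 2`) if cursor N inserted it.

After op 1 (move_right): buffer="shpmfrdm" (len 8), cursors c1@1 c2@4, authorship ........
After op 2 (insert('z')): buffer="szhpmzfrdm" (len 10), cursors c1@2 c2@6, authorship .1...2....
After op 3 (move_right): buffer="szhpmzfrdm" (len 10), cursors c1@3 c2@7, authorship .1...2....
After op 4 (insert('u')): buffer="szhupmzfurdm" (len 12), cursors c1@4 c2@9, authorship .1.1..2.2...
Authorship (.=original, N=cursor N): . 1 . 1 . . 2 . 2 . . .
Index 1: author = 1

Answer: cursor 1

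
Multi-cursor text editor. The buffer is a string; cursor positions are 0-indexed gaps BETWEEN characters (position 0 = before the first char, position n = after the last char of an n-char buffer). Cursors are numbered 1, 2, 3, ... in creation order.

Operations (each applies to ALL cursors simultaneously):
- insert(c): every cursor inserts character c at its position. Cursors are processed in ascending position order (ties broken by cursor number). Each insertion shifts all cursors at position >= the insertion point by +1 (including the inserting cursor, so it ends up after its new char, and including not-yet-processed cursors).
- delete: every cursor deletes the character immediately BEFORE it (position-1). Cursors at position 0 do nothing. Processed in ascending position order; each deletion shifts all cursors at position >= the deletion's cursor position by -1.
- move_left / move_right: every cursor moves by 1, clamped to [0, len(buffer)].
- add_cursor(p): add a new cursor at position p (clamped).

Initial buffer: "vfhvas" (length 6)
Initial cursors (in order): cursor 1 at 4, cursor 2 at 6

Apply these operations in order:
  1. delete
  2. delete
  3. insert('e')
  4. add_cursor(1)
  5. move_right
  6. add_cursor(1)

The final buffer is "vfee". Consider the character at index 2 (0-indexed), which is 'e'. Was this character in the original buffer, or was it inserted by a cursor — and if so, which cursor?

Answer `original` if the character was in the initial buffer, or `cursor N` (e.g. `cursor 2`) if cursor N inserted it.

After op 1 (delete): buffer="vfha" (len 4), cursors c1@3 c2@4, authorship ....
After op 2 (delete): buffer="vf" (len 2), cursors c1@2 c2@2, authorship ..
After op 3 (insert('e')): buffer="vfee" (len 4), cursors c1@4 c2@4, authorship ..12
After op 4 (add_cursor(1)): buffer="vfee" (len 4), cursors c3@1 c1@4 c2@4, authorship ..12
After op 5 (move_right): buffer="vfee" (len 4), cursors c3@2 c1@4 c2@4, authorship ..12
After op 6 (add_cursor(1)): buffer="vfee" (len 4), cursors c4@1 c3@2 c1@4 c2@4, authorship ..12
Authorship (.=original, N=cursor N): . . 1 2
Index 2: author = 1

Answer: cursor 1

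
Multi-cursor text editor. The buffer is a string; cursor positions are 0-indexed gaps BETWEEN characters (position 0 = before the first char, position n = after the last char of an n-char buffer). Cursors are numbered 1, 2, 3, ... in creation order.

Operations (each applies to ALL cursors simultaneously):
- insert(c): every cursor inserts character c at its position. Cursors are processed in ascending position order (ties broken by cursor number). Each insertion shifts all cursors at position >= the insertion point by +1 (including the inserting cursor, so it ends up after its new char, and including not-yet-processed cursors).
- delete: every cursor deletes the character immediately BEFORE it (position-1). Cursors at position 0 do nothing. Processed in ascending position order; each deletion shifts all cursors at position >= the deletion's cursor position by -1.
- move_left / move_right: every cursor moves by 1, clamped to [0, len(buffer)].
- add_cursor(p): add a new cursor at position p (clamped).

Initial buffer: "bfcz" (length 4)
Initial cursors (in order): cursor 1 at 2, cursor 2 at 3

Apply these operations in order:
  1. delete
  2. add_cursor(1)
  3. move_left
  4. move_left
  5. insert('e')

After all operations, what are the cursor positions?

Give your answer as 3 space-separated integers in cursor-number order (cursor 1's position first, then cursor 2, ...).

Answer: 3 3 3

Derivation:
After op 1 (delete): buffer="bz" (len 2), cursors c1@1 c2@1, authorship ..
After op 2 (add_cursor(1)): buffer="bz" (len 2), cursors c1@1 c2@1 c3@1, authorship ..
After op 3 (move_left): buffer="bz" (len 2), cursors c1@0 c2@0 c3@0, authorship ..
After op 4 (move_left): buffer="bz" (len 2), cursors c1@0 c2@0 c3@0, authorship ..
After op 5 (insert('e')): buffer="eeebz" (len 5), cursors c1@3 c2@3 c3@3, authorship 123..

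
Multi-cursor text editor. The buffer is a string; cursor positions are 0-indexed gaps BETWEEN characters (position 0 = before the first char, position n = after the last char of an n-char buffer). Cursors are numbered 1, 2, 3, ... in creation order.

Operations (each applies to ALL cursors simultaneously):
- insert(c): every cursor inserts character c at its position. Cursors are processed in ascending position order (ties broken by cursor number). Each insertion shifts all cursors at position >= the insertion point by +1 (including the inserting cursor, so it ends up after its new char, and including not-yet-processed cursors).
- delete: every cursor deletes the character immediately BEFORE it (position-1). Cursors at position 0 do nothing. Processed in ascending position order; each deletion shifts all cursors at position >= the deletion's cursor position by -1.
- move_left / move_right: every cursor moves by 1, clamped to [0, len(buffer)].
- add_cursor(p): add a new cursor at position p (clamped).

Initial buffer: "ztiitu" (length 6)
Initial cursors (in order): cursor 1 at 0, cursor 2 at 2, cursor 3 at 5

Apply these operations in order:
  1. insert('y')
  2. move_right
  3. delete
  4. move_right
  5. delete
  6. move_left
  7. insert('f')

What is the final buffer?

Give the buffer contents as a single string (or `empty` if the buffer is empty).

Answer: fyfyft

Derivation:
After op 1 (insert('y')): buffer="yztyiityu" (len 9), cursors c1@1 c2@4 c3@8, authorship 1..2...3.
After op 2 (move_right): buffer="yztyiityu" (len 9), cursors c1@2 c2@5 c3@9, authorship 1..2...3.
After op 3 (delete): buffer="ytyity" (len 6), cursors c1@1 c2@3 c3@6, authorship 1.2..3
After op 4 (move_right): buffer="ytyity" (len 6), cursors c1@2 c2@4 c3@6, authorship 1.2..3
After op 5 (delete): buffer="yyt" (len 3), cursors c1@1 c2@2 c3@3, authorship 12.
After op 6 (move_left): buffer="yyt" (len 3), cursors c1@0 c2@1 c3@2, authorship 12.
After op 7 (insert('f')): buffer="fyfyft" (len 6), cursors c1@1 c2@3 c3@5, authorship 11223.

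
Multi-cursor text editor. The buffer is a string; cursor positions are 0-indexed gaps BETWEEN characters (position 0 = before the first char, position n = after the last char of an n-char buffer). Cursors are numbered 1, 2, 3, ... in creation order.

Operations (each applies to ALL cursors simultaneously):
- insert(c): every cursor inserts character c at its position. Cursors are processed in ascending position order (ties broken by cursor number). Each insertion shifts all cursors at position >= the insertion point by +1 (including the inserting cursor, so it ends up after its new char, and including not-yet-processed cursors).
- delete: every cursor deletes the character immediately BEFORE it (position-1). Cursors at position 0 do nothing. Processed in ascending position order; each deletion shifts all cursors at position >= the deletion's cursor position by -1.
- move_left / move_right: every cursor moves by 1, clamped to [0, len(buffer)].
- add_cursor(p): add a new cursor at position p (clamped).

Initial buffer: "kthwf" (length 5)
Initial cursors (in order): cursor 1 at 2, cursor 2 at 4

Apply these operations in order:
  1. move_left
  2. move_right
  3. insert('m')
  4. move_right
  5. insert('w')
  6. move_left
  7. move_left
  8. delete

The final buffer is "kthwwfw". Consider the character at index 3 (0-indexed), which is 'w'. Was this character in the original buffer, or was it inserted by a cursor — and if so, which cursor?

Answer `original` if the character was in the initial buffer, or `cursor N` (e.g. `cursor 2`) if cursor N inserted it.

Answer: cursor 1

Derivation:
After op 1 (move_left): buffer="kthwf" (len 5), cursors c1@1 c2@3, authorship .....
After op 2 (move_right): buffer="kthwf" (len 5), cursors c1@2 c2@4, authorship .....
After op 3 (insert('m')): buffer="ktmhwmf" (len 7), cursors c1@3 c2@6, authorship ..1..2.
After op 4 (move_right): buffer="ktmhwmf" (len 7), cursors c1@4 c2@7, authorship ..1..2.
After op 5 (insert('w')): buffer="ktmhwwmfw" (len 9), cursors c1@5 c2@9, authorship ..1.1.2.2
After op 6 (move_left): buffer="ktmhwwmfw" (len 9), cursors c1@4 c2@8, authorship ..1.1.2.2
After op 7 (move_left): buffer="ktmhwwmfw" (len 9), cursors c1@3 c2@7, authorship ..1.1.2.2
After op 8 (delete): buffer="kthwwfw" (len 7), cursors c1@2 c2@5, authorship ...1..2
Authorship (.=original, N=cursor N): . . . 1 . . 2
Index 3: author = 1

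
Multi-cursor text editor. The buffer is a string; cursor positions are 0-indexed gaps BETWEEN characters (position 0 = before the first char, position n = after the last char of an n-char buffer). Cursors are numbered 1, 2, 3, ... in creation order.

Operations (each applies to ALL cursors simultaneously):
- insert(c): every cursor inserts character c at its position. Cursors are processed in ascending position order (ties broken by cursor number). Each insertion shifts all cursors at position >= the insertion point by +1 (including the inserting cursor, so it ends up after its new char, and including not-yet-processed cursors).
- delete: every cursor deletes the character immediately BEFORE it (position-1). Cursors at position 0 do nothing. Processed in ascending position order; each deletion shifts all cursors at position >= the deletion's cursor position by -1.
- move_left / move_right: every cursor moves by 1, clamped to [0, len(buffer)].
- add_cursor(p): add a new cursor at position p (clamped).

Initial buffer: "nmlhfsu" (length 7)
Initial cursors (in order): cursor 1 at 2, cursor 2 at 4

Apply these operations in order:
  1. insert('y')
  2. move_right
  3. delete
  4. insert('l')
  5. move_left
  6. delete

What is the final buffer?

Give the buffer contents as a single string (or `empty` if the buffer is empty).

After op 1 (insert('y')): buffer="nmylhyfsu" (len 9), cursors c1@3 c2@6, authorship ..1..2...
After op 2 (move_right): buffer="nmylhyfsu" (len 9), cursors c1@4 c2@7, authorship ..1..2...
After op 3 (delete): buffer="nmyhysu" (len 7), cursors c1@3 c2@5, authorship ..1.2..
After op 4 (insert('l')): buffer="nmylhylsu" (len 9), cursors c1@4 c2@7, authorship ..11.22..
After op 5 (move_left): buffer="nmylhylsu" (len 9), cursors c1@3 c2@6, authorship ..11.22..
After op 6 (delete): buffer="nmlhlsu" (len 7), cursors c1@2 c2@4, authorship ..1.2..

Answer: nmlhlsu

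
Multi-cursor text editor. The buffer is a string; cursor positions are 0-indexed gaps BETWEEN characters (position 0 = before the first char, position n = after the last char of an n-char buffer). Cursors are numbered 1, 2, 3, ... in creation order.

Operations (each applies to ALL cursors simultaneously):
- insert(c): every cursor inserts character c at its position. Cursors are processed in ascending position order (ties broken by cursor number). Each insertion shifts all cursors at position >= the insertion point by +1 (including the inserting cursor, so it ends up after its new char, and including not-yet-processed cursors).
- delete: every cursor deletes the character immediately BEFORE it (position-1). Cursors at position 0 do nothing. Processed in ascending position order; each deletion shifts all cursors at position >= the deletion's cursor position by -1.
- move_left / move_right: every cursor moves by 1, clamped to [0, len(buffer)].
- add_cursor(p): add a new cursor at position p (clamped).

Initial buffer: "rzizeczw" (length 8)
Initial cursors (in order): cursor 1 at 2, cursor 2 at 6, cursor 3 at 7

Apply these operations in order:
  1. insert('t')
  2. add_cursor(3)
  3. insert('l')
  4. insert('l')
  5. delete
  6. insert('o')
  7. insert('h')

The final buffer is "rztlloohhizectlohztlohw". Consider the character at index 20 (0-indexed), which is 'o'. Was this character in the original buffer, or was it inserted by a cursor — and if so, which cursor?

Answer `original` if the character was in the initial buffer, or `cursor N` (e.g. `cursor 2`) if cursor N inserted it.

After op 1 (insert('t')): buffer="rztizectztw" (len 11), cursors c1@3 c2@8 c3@10, authorship ..1....2.3.
After op 2 (add_cursor(3)): buffer="rztizectztw" (len 11), cursors c1@3 c4@3 c2@8 c3@10, authorship ..1....2.3.
After op 3 (insert('l')): buffer="rztllizectlztlw" (len 15), cursors c1@5 c4@5 c2@11 c3@14, authorship ..114....22.33.
After op 4 (insert('l')): buffer="rztllllizectllztllw" (len 19), cursors c1@7 c4@7 c2@14 c3@18, authorship ..11414....222.333.
After op 5 (delete): buffer="rztllizectlztlw" (len 15), cursors c1@5 c4@5 c2@11 c3@14, authorship ..114....22.33.
After op 6 (insert('o')): buffer="rztllooizectloztlow" (len 19), cursors c1@7 c4@7 c2@14 c3@18, authorship ..11414....222.333.
After op 7 (insert('h')): buffer="rztlloohhizectlohztlohw" (len 23), cursors c1@9 c4@9 c2@17 c3@22, authorship ..1141414....2222.3333.
Authorship (.=original, N=cursor N): . . 1 1 4 1 4 1 4 . . . . 2 2 2 2 . 3 3 3 3 .
Index 20: author = 3

Answer: cursor 3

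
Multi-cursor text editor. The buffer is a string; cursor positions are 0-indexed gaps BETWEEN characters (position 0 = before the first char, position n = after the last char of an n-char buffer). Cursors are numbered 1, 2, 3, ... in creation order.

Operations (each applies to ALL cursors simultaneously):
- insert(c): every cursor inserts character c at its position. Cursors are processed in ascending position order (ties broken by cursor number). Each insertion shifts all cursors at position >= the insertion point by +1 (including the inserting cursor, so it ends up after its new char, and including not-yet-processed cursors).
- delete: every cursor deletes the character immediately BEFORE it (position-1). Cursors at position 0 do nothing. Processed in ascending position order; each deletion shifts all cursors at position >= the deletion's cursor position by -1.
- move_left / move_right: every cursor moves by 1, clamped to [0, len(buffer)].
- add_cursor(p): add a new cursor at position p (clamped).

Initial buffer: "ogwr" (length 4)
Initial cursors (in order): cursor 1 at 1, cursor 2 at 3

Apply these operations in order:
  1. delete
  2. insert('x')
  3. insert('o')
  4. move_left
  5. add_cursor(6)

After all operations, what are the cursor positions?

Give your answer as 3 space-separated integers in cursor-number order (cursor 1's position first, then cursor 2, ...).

Answer: 1 4 6

Derivation:
After op 1 (delete): buffer="gr" (len 2), cursors c1@0 c2@1, authorship ..
After op 2 (insert('x')): buffer="xgxr" (len 4), cursors c1@1 c2@3, authorship 1.2.
After op 3 (insert('o')): buffer="xogxor" (len 6), cursors c1@2 c2@5, authorship 11.22.
After op 4 (move_left): buffer="xogxor" (len 6), cursors c1@1 c2@4, authorship 11.22.
After op 5 (add_cursor(6)): buffer="xogxor" (len 6), cursors c1@1 c2@4 c3@6, authorship 11.22.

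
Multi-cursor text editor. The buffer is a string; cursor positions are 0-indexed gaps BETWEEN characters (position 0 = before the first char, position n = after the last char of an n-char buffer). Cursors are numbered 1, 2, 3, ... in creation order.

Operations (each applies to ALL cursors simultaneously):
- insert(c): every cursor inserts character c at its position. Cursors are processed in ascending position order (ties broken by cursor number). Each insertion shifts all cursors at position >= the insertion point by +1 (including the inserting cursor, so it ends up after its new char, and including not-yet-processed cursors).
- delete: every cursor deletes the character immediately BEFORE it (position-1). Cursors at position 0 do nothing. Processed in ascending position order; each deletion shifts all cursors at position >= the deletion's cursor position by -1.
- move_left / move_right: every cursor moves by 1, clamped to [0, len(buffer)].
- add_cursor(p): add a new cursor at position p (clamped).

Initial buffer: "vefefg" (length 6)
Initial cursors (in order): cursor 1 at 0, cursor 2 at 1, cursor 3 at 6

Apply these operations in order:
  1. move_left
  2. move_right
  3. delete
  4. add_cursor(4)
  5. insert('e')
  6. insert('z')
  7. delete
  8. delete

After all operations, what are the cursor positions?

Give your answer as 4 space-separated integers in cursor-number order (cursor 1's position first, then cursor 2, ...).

Answer: 0 0 4 4

Derivation:
After op 1 (move_left): buffer="vefefg" (len 6), cursors c1@0 c2@0 c3@5, authorship ......
After op 2 (move_right): buffer="vefefg" (len 6), cursors c1@1 c2@1 c3@6, authorship ......
After op 3 (delete): buffer="efef" (len 4), cursors c1@0 c2@0 c3@4, authorship ....
After op 4 (add_cursor(4)): buffer="efef" (len 4), cursors c1@0 c2@0 c3@4 c4@4, authorship ....
After op 5 (insert('e')): buffer="eeefefee" (len 8), cursors c1@2 c2@2 c3@8 c4@8, authorship 12....34
After op 6 (insert('z')): buffer="eezzefefeezz" (len 12), cursors c1@4 c2@4 c3@12 c4@12, authorship 1212....3434
After op 7 (delete): buffer="eeefefee" (len 8), cursors c1@2 c2@2 c3@8 c4@8, authorship 12....34
After op 8 (delete): buffer="efef" (len 4), cursors c1@0 c2@0 c3@4 c4@4, authorship ....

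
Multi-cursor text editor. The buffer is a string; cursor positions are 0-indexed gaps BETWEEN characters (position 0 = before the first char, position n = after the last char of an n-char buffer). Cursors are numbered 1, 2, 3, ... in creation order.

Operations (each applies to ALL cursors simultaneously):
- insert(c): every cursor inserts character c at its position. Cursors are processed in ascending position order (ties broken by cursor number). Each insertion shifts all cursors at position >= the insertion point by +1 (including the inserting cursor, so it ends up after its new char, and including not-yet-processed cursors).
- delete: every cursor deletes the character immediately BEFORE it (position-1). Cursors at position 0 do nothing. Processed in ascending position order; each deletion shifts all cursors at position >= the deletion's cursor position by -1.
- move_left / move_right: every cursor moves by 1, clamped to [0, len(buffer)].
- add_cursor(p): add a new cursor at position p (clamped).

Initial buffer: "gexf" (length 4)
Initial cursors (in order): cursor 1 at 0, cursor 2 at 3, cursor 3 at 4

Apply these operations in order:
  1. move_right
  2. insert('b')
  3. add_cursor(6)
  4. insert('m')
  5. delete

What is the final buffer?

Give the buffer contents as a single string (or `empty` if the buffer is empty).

Answer: gbexfbb

Derivation:
After op 1 (move_right): buffer="gexf" (len 4), cursors c1@1 c2@4 c3@4, authorship ....
After op 2 (insert('b')): buffer="gbexfbb" (len 7), cursors c1@2 c2@7 c3@7, authorship .1...23
After op 3 (add_cursor(6)): buffer="gbexfbb" (len 7), cursors c1@2 c4@6 c2@7 c3@7, authorship .1...23
After op 4 (insert('m')): buffer="gbmexfbmbmm" (len 11), cursors c1@3 c4@8 c2@11 c3@11, authorship .11...24323
After op 5 (delete): buffer="gbexfbb" (len 7), cursors c1@2 c4@6 c2@7 c3@7, authorship .1...23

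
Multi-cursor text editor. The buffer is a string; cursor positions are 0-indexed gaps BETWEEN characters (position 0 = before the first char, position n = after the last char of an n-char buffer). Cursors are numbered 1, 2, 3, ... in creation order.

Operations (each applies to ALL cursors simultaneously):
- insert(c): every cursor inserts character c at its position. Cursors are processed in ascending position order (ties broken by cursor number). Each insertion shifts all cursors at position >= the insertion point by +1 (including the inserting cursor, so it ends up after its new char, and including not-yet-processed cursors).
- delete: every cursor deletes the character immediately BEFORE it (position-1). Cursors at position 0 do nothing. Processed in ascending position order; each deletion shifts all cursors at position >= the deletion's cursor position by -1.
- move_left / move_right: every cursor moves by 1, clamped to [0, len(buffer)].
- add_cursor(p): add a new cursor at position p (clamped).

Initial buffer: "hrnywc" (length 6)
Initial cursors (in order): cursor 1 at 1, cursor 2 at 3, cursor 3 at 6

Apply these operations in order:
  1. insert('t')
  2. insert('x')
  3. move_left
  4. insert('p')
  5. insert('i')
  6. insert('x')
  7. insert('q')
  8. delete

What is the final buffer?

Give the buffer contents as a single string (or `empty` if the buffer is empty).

Answer: htpixxrntpixxywctpixx

Derivation:
After op 1 (insert('t')): buffer="htrntywct" (len 9), cursors c1@2 c2@5 c3@9, authorship .1..2...3
After op 2 (insert('x')): buffer="htxrntxywctx" (len 12), cursors c1@3 c2@7 c3@12, authorship .11..22...33
After op 3 (move_left): buffer="htxrntxywctx" (len 12), cursors c1@2 c2@6 c3@11, authorship .11..22...33
After op 4 (insert('p')): buffer="htpxrntpxywctpx" (len 15), cursors c1@3 c2@8 c3@14, authorship .111..222...333
After op 5 (insert('i')): buffer="htpixrntpixywctpix" (len 18), cursors c1@4 c2@10 c3@17, authorship .1111..2222...3333
After op 6 (insert('x')): buffer="htpixxrntpixxywctpixx" (len 21), cursors c1@5 c2@12 c3@20, authorship .11111..22222...33333
After op 7 (insert('q')): buffer="htpixqxrntpixqxywctpixqx" (len 24), cursors c1@6 c2@14 c3@23, authorship .111111..222222...333333
After op 8 (delete): buffer="htpixxrntpixxywctpixx" (len 21), cursors c1@5 c2@12 c3@20, authorship .11111..22222...33333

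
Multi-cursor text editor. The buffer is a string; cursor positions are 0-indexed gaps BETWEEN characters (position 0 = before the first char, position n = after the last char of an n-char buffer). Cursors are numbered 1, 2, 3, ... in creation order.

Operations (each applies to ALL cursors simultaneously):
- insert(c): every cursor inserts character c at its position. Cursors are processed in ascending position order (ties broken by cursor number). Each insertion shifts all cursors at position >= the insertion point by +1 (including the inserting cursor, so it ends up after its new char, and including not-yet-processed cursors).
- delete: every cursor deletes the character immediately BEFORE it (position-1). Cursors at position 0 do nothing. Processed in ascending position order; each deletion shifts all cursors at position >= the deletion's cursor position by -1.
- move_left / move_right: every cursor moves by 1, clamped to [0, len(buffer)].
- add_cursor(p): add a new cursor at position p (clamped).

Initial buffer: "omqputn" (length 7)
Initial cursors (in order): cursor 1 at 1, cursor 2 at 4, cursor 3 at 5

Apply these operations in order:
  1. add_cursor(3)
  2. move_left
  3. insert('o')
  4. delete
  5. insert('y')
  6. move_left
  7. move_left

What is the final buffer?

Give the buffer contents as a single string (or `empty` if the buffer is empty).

After op 1 (add_cursor(3)): buffer="omqputn" (len 7), cursors c1@1 c4@3 c2@4 c3@5, authorship .......
After op 2 (move_left): buffer="omqputn" (len 7), cursors c1@0 c4@2 c2@3 c3@4, authorship .......
After op 3 (insert('o')): buffer="oomoqopoutn" (len 11), cursors c1@1 c4@4 c2@6 c3@8, authorship 1..4.2.3...
After op 4 (delete): buffer="omqputn" (len 7), cursors c1@0 c4@2 c2@3 c3@4, authorship .......
After op 5 (insert('y')): buffer="yomyqypyutn" (len 11), cursors c1@1 c4@4 c2@6 c3@8, authorship 1..4.2.3...
After op 6 (move_left): buffer="yomyqypyutn" (len 11), cursors c1@0 c4@3 c2@5 c3@7, authorship 1..4.2.3...
After op 7 (move_left): buffer="yomyqypyutn" (len 11), cursors c1@0 c4@2 c2@4 c3@6, authorship 1..4.2.3...

Answer: yomyqypyutn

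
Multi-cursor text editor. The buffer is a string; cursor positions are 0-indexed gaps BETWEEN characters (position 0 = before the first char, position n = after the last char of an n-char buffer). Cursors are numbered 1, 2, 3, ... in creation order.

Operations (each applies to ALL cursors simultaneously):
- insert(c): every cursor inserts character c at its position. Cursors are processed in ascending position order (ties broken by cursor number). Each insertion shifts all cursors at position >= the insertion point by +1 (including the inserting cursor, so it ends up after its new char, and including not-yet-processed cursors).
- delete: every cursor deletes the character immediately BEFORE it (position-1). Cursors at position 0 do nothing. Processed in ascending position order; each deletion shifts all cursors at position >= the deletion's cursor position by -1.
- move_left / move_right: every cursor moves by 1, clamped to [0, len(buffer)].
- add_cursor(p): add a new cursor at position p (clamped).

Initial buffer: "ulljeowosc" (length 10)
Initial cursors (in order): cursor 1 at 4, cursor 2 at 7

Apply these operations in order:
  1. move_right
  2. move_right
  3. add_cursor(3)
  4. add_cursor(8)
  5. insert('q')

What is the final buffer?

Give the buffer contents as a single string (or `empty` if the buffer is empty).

Answer: ullqjeoqwoqsqc

Derivation:
After op 1 (move_right): buffer="ulljeowosc" (len 10), cursors c1@5 c2@8, authorship ..........
After op 2 (move_right): buffer="ulljeowosc" (len 10), cursors c1@6 c2@9, authorship ..........
After op 3 (add_cursor(3)): buffer="ulljeowosc" (len 10), cursors c3@3 c1@6 c2@9, authorship ..........
After op 4 (add_cursor(8)): buffer="ulljeowosc" (len 10), cursors c3@3 c1@6 c4@8 c2@9, authorship ..........
After op 5 (insert('q')): buffer="ullqjeoqwoqsqc" (len 14), cursors c3@4 c1@8 c4@11 c2@13, authorship ...3...1..4.2.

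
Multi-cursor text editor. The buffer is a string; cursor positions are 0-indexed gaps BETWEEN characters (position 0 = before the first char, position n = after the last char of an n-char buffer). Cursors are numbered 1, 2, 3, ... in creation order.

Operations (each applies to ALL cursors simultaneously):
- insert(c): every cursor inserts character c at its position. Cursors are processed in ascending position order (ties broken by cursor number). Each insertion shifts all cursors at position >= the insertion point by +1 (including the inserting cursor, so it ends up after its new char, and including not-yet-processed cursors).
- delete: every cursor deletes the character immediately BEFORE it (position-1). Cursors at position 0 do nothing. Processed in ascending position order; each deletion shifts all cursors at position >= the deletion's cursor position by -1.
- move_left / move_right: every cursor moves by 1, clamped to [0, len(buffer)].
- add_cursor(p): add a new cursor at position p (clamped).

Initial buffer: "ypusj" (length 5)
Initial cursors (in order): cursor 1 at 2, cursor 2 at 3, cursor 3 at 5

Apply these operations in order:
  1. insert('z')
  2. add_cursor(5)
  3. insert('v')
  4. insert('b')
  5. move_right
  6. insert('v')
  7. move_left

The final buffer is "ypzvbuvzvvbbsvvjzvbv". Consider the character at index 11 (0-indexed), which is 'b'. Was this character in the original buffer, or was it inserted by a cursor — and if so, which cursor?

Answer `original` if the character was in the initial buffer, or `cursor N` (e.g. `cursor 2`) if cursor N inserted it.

Answer: cursor 4

Derivation:
After op 1 (insert('z')): buffer="ypzuzsjz" (len 8), cursors c1@3 c2@5 c3@8, authorship ..1.2..3
After op 2 (add_cursor(5)): buffer="ypzuzsjz" (len 8), cursors c1@3 c2@5 c4@5 c3@8, authorship ..1.2..3
After op 3 (insert('v')): buffer="ypzvuzvvsjzv" (len 12), cursors c1@4 c2@8 c4@8 c3@12, authorship ..11.224..33
After op 4 (insert('b')): buffer="ypzvbuzvvbbsjzvb" (len 16), cursors c1@5 c2@11 c4@11 c3@16, authorship ..111.22424..333
After op 5 (move_right): buffer="ypzvbuzvvbbsjzvb" (len 16), cursors c1@6 c2@12 c4@12 c3@16, authorship ..111.22424..333
After op 6 (insert('v')): buffer="ypzvbuvzvvbbsvvjzvbv" (len 20), cursors c1@7 c2@15 c4@15 c3@20, authorship ..111.122424.24.3333
After op 7 (move_left): buffer="ypzvbuvzvvbbsvvjzvbv" (len 20), cursors c1@6 c2@14 c4@14 c3@19, authorship ..111.122424.24.3333
Authorship (.=original, N=cursor N): . . 1 1 1 . 1 2 2 4 2 4 . 2 4 . 3 3 3 3
Index 11: author = 4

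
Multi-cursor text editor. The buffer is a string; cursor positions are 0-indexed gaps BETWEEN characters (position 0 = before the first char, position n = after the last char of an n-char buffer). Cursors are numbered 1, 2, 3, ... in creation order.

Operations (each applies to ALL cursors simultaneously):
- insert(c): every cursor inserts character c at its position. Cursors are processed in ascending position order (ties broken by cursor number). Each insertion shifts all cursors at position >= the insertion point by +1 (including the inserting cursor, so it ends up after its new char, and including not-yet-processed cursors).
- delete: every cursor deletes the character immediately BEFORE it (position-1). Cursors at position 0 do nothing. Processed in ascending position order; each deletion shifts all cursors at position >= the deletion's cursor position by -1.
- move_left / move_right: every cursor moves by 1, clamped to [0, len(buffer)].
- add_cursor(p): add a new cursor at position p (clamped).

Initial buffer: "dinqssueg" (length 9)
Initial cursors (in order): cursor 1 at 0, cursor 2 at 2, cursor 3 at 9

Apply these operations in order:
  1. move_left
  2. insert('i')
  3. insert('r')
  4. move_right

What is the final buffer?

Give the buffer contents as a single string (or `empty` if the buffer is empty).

After op 1 (move_left): buffer="dinqssueg" (len 9), cursors c1@0 c2@1 c3@8, authorship .........
After op 2 (insert('i')): buffer="idiinqssueig" (len 12), cursors c1@1 c2@3 c3@11, authorship 1.2.......3.
After op 3 (insert('r')): buffer="irdirinqssueirg" (len 15), cursors c1@2 c2@5 c3@14, authorship 11.22.......33.
After op 4 (move_right): buffer="irdirinqssueirg" (len 15), cursors c1@3 c2@6 c3@15, authorship 11.22.......33.

Answer: irdirinqssueirg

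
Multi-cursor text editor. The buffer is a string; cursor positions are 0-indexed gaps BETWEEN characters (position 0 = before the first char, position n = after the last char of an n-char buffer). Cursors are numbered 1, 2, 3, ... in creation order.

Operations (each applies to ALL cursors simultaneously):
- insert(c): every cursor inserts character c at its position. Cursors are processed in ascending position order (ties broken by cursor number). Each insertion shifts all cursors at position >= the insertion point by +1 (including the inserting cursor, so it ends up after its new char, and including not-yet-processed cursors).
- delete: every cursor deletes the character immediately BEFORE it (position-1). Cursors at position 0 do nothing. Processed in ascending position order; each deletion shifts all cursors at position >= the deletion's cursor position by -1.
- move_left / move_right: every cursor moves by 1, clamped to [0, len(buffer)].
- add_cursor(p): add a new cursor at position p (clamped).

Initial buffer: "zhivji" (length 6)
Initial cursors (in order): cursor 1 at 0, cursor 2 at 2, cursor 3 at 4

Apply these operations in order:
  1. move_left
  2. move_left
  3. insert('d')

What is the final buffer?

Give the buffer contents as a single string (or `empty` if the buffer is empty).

Answer: ddzhdivji

Derivation:
After op 1 (move_left): buffer="zhivji" (len 6), cursors c1@0 c2@1 c3@3, authorship ......
After op 2 (move_left): buffer="zhivji" (len 6), cursors c1@0 c2@0 c3@2, authorship ......
After op 3 (insert('d')): buffer="ddzhdivji" (len 9), cursors c1@2 c2@2 c3@5, authorship 12..3....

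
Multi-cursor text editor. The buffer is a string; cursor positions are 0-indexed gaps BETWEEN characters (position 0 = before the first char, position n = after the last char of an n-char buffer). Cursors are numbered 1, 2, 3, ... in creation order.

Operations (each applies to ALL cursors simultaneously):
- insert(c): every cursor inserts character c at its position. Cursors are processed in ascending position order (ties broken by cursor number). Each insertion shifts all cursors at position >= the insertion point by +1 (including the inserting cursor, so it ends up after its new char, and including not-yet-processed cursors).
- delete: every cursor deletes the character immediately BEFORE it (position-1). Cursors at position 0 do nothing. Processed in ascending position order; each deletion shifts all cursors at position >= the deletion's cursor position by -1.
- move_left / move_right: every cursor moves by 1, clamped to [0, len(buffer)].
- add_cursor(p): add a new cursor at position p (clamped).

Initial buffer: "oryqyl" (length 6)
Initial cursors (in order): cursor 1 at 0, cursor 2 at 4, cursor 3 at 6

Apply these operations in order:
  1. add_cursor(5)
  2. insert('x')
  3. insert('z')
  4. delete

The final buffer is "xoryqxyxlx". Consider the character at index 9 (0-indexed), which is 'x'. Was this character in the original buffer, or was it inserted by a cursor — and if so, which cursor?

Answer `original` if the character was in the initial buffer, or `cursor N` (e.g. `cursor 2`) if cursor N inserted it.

After op 1 (add_cursor(5)): buffer="oryqyl" (len 6), cursors c1@0 c2@4 c4@5 c3@6, authorship ......
After op 2 (insert('x')): buffer="xoryqxyxlx" (len 10), cursors c1@1 c2@6 c4@8 c3@10, authorship 1....2.4.3
After op 3 (insert('z')): buffer="xzoryqxzyxzlxz" (len 14), cursors c1@2 c2@8 c4@11 c3@14, authorship 11....22.44.33
After op 4 (delete): buffer="xoryqxyxlx" (len 10), cursors c1@1 c2@6 c4@8 c3@10, authorship 1....2.4.3
Authorship (.=original, N=cursor N): 1 . . . . 2 . 4 . 3
Index 9: author = 3

Answer: cursor 3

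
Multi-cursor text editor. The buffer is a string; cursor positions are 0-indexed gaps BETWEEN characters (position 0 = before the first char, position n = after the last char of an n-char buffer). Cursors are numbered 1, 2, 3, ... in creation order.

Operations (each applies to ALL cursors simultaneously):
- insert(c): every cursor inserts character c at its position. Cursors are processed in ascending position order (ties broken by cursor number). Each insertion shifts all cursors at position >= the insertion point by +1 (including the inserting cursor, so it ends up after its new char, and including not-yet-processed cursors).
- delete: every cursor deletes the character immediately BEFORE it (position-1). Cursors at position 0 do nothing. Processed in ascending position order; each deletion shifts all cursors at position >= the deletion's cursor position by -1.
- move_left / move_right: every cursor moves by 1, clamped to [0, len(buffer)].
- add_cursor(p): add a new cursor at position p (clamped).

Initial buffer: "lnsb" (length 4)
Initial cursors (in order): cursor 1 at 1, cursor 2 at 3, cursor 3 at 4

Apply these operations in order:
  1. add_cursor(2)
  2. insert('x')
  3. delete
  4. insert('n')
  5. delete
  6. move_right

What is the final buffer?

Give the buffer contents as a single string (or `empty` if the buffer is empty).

After op 1 (add_cursor(2)): buffer="lnsb" (len 4), cursors c1@1 c4@2 c2@3 c3@4, authorship ....
After op 2 (insert('x')): buffer="lxnxsxbx" (len 8), cursors c1@2 c4@4 c2@6 c3@8, authorship .1.4.2.3
After op 3 (delete): buffer="lnsb" (len 4), cursors c1@1 c4@2 c2@3 c3@4, authorship ....
After op 4 (insert('n')): buffer="lnnnsnbn" (len 8), cursors c1@2 c4@4 c2@6 c3@8, authorship .1.4.2.3
After op 5 (delete): buffer="lnsb" (len 4), cursors c1@1 c4@2 c2@3 c3@4, authorship ....
After op 6 (move_right): buffer="lnsb" (len 4), cursors c1@2 c4@3 c2@4 c3@4, authorship ....

Answer: lnsb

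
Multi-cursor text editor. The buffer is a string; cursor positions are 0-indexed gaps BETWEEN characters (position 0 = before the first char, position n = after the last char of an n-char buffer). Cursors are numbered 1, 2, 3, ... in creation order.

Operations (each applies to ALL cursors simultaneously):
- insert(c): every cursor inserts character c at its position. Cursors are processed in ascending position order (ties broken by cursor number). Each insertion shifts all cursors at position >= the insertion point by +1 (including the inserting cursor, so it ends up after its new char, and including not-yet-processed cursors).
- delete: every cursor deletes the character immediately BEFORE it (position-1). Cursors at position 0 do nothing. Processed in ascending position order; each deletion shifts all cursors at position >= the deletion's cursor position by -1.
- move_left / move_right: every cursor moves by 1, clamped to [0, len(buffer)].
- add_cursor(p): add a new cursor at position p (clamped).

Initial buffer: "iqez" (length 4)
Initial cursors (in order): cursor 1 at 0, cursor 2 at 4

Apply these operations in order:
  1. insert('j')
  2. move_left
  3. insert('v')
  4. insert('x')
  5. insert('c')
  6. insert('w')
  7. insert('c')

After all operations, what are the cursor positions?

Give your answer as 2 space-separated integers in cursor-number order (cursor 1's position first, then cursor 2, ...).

Answer: 5 15

Derivation:
After op 1 (insert('j')): buffer="jiqezj" (len 6), cursors c1@1 c2@6, authorship 1....2
After op 2 (move_left): buffer="jiqezj" (len 6), cursors c1@0 c2@5, authorship 1....2
After op 3 (insert('v')): buffer="vjiqezvj" (len 8), cursors c1@1 c2@7, authorship 11....22
After op 4 (insert('x')): buffer="vxjiqezvxj" (len 10), cursors c1@2 c2@9, authorship 111....222
After op 5 (insert('c')): buffer="vxcjiqezvxcj" (len 12), cursors c1@3 c2@11, authorship 1111....2222
After op 6 (insert('w')): buffer="vxcwjiqezvxcwj" (len 14), cursors c1@4 c2@13, authorship 11111....22222
After op 7 (insert('c')): buffer="vxcwcjiqezvxcwcj" (len 16), cursors c1@5 c2@15, authorship 111111....222222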